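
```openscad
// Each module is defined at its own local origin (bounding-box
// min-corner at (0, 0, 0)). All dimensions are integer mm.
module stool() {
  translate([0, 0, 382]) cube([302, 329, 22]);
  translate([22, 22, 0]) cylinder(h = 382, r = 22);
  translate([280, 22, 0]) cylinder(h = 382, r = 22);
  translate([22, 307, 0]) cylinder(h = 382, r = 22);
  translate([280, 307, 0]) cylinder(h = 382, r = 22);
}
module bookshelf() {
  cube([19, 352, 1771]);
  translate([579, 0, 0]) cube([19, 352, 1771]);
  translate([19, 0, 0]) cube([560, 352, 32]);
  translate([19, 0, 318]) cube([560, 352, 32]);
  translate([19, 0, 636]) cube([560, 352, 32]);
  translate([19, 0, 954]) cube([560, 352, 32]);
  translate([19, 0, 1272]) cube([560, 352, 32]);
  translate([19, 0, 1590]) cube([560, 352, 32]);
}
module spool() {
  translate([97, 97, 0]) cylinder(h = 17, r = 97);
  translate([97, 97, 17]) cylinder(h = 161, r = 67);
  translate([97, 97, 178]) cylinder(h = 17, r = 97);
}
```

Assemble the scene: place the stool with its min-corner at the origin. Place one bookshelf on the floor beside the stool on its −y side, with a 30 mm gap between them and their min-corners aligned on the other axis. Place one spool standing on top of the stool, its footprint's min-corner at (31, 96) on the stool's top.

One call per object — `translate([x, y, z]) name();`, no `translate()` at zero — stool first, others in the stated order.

stool();
translate([0, -382, 0]) bookshelf();
translate([31, 96, 404]) spool();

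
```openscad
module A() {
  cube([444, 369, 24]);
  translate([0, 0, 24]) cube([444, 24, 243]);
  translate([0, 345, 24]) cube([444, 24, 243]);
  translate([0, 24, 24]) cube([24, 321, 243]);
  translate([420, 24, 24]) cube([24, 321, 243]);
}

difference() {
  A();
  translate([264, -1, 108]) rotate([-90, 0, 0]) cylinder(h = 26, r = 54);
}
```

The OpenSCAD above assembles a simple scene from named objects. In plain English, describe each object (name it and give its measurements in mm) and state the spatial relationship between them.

A is an open storage box with external size 444×369×267 mm and wall thickness 24 mm (the base is also 24 mm thick). The base covers the whole footprint; the four walls stand on the base, with the y-facing walls full-width and the x-facing walls fitting between their inner faces.

The open box has a circular hole of radius 54 mm through its front wall, centred at (x = 264, z = 108).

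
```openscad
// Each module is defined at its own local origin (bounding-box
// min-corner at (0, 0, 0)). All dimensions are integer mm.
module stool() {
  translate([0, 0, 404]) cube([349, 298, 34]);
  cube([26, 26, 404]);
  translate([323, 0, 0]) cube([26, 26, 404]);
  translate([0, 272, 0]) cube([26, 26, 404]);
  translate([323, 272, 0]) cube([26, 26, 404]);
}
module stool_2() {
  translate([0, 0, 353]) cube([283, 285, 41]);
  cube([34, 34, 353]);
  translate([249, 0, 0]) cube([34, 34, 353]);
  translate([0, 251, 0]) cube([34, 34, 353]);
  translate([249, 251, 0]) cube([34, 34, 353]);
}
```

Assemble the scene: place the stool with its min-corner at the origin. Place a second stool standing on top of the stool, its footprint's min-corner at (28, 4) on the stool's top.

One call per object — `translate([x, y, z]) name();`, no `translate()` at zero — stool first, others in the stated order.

stool();
translate([28, 4, 438]) stool_2();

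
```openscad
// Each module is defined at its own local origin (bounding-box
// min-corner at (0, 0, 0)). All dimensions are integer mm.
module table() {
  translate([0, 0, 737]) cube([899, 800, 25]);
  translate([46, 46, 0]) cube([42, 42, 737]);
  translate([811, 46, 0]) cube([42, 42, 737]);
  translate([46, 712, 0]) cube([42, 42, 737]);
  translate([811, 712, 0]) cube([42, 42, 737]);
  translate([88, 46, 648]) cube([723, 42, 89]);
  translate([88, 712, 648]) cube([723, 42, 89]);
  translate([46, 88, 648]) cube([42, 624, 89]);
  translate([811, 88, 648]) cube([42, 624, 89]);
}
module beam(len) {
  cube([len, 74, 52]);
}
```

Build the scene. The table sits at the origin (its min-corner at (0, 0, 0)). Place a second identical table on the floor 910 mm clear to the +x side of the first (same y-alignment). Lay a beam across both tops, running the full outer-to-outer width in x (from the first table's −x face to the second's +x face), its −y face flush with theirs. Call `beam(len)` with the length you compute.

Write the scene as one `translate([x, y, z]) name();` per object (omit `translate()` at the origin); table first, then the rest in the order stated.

table();
translate([1809, 0, 0]) table();
translate([0, 0, 762]) beam(2708);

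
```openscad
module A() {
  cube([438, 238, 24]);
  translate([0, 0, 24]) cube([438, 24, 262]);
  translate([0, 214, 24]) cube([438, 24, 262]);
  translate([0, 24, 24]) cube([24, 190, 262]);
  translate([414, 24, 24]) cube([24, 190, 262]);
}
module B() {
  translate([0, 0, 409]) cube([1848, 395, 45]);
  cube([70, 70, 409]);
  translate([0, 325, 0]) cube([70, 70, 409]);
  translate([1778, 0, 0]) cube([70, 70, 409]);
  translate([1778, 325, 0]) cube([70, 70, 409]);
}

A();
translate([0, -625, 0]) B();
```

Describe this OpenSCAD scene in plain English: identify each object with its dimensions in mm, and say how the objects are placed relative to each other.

A is an open storage box with external size 438×238×286 mm and wall thickness 24 mm (the base is also 24 mm thick). The base covers the whole footprint; the four walls stand on the base, with the y-facing walls full-width and the x-facing walls fitting between their inner faces.

B is a long wooden bench with a 1848 mm (x) × 395 mm (y) seat, 45 mm thick, its top surface 454 mm above the floor. Four 70 mm square legs at the seat corners, flush with the edges, run from z = 0 to the seat underside.

The bench is on the floor beside the open box on its −y side.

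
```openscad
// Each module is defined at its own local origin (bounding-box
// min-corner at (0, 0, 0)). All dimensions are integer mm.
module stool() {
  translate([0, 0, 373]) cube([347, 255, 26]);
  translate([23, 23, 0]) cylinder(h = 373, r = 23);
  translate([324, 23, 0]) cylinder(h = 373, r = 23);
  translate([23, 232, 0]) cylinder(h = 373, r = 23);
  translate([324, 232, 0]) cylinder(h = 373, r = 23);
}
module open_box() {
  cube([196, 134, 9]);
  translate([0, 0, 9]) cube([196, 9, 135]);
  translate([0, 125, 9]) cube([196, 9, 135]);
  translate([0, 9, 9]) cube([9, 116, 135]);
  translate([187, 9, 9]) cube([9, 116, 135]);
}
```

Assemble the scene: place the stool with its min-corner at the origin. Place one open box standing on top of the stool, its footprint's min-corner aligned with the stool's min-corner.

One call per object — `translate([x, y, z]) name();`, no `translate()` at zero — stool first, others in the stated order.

stool();
translate([0, 0, 399]) open_box();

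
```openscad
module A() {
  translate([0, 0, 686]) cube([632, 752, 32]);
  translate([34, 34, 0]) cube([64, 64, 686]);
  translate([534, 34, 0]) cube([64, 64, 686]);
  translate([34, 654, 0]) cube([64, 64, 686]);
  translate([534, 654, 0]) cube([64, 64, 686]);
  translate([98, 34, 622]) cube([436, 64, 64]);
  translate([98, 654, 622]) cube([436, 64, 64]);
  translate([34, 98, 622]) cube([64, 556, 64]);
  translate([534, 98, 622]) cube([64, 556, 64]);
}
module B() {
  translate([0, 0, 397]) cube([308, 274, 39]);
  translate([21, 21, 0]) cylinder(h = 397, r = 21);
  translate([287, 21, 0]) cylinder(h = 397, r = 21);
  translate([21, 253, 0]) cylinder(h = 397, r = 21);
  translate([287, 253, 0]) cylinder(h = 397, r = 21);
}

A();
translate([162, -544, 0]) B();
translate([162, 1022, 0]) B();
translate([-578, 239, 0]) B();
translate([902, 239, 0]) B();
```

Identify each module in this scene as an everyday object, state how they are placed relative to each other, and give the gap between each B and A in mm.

Each stool's nearest face is 270 mm from the table's bounding box.

A is a table. B is a stool. Four stools sit around the table at the −y, +y, −x, +x sides. The gap between each stool and the table is 270 mm.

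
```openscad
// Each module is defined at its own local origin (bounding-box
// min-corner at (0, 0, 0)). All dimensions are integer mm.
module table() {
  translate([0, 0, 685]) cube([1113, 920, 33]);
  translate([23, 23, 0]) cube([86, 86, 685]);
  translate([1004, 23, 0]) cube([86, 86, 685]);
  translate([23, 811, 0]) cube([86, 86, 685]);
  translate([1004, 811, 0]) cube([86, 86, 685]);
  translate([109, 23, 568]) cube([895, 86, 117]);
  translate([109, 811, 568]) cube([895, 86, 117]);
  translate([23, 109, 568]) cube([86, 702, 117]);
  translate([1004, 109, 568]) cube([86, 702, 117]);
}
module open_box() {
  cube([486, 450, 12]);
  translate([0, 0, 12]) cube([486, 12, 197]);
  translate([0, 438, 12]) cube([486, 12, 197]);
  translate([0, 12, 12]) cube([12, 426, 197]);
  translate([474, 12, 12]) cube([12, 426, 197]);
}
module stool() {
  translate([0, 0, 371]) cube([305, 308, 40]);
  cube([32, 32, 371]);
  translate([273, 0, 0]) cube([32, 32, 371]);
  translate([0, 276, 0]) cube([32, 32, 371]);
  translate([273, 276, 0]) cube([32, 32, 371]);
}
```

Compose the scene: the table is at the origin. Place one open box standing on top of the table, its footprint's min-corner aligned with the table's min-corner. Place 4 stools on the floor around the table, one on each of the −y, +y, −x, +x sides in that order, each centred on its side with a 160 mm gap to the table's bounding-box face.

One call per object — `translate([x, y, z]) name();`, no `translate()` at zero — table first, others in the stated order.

table();
translate([0, 0, 718]) open_box();
translate([404, -468, 0]) stool();
translate([404, 1080, 0]) stool();
translate([-465, 306, 0]) stool();
translate([1273, 306, 0]) stool();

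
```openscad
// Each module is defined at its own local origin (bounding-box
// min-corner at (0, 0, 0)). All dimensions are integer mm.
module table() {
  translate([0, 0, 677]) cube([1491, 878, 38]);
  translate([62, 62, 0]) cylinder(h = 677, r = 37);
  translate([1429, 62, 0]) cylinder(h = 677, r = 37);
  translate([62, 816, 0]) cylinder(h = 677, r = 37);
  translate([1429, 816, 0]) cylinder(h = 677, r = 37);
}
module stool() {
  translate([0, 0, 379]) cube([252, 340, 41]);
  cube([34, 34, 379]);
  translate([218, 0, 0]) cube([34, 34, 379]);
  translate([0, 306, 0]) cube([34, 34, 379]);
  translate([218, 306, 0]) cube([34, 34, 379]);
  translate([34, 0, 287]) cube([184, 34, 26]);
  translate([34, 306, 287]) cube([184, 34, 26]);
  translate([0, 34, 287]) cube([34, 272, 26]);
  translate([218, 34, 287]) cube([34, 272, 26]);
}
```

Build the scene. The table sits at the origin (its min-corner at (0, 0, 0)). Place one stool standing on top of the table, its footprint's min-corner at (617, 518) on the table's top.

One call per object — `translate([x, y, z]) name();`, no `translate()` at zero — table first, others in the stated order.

table();
translate([617, 518, 715]) stool();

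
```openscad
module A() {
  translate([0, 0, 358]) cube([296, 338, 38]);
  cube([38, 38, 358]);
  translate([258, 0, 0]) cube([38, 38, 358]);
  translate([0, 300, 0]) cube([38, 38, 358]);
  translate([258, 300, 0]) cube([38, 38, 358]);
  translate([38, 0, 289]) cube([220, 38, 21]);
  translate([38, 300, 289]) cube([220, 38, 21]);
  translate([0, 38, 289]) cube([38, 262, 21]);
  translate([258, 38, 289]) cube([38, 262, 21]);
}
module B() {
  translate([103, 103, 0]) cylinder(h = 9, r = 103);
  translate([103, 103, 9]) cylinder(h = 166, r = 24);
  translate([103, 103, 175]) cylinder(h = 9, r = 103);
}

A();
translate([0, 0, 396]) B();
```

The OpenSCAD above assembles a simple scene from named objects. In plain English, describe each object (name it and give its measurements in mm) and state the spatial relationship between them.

A is a four-legged stool. The seat is a 296×338×38 mm slab whose top surface is at z = 396 mm; four square legs, each 38×38 mm in cross-section, run from the floor (z = 0) to the underside of the seat, each flush with a corner of the seat. Four stretchers, 38 mm wide and 21 mm tall, connect adjacent legs with their undersides at z = 289 mm, each running between the inner faces of the legs it joins and aligned with the legs' outer faces on the other axis.

B is a spool: two coaxial disc flanges of radius 103 mm and thickness 9 mm, joined by a core cylinder of radius 24 mm and height 166 mm. The lower flange rests on z = 0 and the three cylinders share a vertical axis.

The spool is on top of the stool.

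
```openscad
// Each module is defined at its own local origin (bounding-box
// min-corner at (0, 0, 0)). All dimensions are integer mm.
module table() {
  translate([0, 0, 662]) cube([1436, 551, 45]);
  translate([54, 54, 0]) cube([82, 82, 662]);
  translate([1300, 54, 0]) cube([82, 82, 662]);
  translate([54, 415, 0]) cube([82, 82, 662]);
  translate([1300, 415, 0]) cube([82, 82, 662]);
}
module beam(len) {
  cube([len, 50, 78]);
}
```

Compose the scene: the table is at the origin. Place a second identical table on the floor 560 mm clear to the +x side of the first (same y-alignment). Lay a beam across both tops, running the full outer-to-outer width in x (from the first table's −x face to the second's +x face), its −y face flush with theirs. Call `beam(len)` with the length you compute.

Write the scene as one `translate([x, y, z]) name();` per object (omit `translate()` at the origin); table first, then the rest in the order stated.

table();
translate([1996, 0, 0]) table();
translate([0, 0, 707]) beam(3432);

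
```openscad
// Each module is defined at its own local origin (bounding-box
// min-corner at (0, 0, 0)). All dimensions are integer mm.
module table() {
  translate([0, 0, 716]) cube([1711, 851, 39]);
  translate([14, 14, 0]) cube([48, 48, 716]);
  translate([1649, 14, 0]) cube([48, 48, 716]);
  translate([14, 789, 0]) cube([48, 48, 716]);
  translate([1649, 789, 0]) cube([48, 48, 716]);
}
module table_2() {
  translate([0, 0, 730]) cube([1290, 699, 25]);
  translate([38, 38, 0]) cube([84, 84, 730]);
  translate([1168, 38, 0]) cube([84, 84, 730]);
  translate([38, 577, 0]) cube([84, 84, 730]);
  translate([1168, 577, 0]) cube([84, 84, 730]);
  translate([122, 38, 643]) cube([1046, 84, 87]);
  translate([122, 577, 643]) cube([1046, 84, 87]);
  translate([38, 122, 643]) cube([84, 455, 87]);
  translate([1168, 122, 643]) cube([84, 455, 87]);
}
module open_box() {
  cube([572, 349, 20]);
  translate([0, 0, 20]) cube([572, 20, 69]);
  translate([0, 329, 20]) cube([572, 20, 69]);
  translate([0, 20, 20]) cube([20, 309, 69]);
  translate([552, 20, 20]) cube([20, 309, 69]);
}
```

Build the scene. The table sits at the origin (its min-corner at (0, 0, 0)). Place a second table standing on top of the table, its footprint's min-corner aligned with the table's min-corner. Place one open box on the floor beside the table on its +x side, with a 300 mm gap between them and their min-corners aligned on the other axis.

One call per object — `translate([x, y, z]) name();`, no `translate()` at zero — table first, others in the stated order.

table();
translate([0, 0, 755]) table_2();
translate([2011, 0, 0]) open_box();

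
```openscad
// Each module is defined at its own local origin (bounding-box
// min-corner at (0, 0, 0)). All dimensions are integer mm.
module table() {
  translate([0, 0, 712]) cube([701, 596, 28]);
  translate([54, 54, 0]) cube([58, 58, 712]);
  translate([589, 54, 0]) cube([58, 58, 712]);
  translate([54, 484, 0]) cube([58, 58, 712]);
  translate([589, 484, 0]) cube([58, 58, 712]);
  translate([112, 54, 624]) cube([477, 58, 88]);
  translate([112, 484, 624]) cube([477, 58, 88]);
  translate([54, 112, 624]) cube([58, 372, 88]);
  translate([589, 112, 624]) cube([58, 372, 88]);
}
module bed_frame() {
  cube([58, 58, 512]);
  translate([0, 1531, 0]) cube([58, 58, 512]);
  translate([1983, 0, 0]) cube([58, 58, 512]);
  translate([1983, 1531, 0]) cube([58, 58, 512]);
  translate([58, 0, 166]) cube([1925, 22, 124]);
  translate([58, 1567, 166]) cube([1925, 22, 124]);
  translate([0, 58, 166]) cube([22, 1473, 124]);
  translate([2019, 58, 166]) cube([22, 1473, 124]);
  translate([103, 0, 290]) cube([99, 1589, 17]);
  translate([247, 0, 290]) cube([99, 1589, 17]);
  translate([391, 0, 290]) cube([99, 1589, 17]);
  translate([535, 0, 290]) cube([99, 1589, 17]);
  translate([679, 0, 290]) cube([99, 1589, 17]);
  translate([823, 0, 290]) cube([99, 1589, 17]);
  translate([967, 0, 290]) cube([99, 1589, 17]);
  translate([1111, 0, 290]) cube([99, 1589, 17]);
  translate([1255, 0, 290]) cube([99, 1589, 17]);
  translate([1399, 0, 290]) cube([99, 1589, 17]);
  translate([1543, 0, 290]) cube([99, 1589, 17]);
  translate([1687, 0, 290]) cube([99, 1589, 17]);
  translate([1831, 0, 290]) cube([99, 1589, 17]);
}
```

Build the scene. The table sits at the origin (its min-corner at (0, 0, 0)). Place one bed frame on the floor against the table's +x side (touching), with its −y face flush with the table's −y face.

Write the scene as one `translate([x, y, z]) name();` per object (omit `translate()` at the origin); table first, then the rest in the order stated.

table();
translate([701, 0, 0]) bed_frame();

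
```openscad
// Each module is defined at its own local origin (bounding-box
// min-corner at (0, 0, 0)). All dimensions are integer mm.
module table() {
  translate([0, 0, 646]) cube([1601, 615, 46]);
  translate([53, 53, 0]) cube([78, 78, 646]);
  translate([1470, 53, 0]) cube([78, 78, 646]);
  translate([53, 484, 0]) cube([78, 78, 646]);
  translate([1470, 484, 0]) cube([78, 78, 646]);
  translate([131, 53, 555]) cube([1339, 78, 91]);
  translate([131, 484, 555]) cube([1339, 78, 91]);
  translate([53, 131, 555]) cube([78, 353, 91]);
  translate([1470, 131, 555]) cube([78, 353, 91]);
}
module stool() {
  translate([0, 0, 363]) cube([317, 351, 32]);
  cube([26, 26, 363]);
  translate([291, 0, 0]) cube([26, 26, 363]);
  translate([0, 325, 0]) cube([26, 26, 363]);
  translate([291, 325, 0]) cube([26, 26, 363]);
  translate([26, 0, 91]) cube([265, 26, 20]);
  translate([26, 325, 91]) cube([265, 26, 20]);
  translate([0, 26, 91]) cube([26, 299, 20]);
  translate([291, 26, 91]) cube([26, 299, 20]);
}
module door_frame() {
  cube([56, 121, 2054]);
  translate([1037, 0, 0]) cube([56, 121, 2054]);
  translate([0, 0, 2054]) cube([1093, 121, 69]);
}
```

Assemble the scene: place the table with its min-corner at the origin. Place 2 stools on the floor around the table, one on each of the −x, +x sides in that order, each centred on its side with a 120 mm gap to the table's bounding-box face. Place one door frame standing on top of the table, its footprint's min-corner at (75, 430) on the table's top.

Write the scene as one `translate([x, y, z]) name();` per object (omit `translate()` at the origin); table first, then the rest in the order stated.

table();
translate([-437, 132, 0]) stool();
translate([1721, 132, 0]) stool();
translate([75, 430, 692]) door_frame();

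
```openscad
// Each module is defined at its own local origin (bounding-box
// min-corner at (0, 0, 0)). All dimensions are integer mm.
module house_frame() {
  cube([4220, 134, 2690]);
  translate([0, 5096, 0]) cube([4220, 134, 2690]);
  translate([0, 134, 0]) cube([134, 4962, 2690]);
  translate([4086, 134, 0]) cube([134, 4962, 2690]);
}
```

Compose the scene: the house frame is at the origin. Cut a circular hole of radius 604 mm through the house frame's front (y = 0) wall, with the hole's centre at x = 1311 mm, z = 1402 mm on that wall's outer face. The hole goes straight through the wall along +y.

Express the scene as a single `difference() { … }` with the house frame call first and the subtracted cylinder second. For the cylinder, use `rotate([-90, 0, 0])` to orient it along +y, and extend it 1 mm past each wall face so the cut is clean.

difference() {
  house_frame();
  translate([1311, -1, 1402]) rotate([-90, 0, 0]) cylinder(h = 136, r = 604);
}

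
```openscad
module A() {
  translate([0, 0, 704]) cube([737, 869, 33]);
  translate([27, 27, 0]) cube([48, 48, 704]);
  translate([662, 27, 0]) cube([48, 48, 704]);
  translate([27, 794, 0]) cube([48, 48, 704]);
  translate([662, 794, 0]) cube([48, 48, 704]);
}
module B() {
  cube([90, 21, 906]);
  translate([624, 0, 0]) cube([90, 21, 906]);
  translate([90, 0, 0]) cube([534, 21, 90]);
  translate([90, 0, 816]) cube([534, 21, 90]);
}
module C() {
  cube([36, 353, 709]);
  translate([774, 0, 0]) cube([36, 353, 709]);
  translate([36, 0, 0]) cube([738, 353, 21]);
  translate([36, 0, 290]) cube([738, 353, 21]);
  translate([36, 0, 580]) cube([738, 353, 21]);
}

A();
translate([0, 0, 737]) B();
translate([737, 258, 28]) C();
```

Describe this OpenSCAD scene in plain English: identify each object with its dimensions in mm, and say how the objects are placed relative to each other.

A is a rectangular dining table. The top is 737×869×33 mm with its upper surface at z = 737 mm. It stands on four 48×48 mm square legs, each inset 27 mm from the nearest pair of top edges, running from the floor to the underside of the top.

B is a picture frame with a 534×726 mm rectangular opening (x by z) and a uniform 90 mm border on every side. Frame depth is 21 mm along y. It is built from two vertical stiles running the full outside height and two horizontal rails spanning the gap between the stiles.

C is an open bookshelf. Two side panels, each 36 mm thick, 353 mm deep and 709 mm tall, stand 810 mm apart (outside-to-outside). Between them sit 3 shelves, each 21 mm thick and 353 mm deep, spanning the full gap between the sides. The bottom shelf rests on the floor (its underside at z = 0) and the clear gap between one shelf's top and the next shelf's underside is 269 mm.

The picture frame is on top of the table. The bookshelf is beside the table with their tops flush at z = 737.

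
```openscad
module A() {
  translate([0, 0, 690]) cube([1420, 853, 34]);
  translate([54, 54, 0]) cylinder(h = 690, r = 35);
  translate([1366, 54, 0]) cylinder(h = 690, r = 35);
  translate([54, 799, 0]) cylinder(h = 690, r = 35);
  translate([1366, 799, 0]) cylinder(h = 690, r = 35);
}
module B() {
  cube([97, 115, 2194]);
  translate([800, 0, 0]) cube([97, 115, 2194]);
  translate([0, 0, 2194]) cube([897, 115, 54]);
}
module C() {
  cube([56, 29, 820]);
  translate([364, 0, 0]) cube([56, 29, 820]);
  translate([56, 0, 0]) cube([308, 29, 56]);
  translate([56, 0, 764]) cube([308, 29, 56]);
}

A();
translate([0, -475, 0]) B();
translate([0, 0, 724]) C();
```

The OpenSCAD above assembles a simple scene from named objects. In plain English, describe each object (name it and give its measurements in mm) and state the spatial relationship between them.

A is a table with a 1420×853 mm rectangular top, 34 mm thick, top surface at z = 724 mm, supported by four round legs of 70 mm diameter, each leg's bounding box inset 19 mm from the nearest pair of top edges, running from the floor.

B is a door frame. The clear opening is 703 mm wide and 2194 mm high. Two 97 mm wide jambs, 115 mm deep, stand either side of the opening from the floor to the top of the opening. A 54 mm thick head sits across the top of both jambs, spanning the full outside width of the frame.

C is a rectangular picture frame lying in the x–z plane (depth along y). The opening is 308 mm wide (x) by 708 mm tall (z), surrounded by a border 56 mm wide on all four sides. The frame is 29 mm deep and is made of two full-height vertical stiles with two horizontal rails fitted between them.

The door frame is on the floor beside the table on its −y side. The picture frame is on top of the table.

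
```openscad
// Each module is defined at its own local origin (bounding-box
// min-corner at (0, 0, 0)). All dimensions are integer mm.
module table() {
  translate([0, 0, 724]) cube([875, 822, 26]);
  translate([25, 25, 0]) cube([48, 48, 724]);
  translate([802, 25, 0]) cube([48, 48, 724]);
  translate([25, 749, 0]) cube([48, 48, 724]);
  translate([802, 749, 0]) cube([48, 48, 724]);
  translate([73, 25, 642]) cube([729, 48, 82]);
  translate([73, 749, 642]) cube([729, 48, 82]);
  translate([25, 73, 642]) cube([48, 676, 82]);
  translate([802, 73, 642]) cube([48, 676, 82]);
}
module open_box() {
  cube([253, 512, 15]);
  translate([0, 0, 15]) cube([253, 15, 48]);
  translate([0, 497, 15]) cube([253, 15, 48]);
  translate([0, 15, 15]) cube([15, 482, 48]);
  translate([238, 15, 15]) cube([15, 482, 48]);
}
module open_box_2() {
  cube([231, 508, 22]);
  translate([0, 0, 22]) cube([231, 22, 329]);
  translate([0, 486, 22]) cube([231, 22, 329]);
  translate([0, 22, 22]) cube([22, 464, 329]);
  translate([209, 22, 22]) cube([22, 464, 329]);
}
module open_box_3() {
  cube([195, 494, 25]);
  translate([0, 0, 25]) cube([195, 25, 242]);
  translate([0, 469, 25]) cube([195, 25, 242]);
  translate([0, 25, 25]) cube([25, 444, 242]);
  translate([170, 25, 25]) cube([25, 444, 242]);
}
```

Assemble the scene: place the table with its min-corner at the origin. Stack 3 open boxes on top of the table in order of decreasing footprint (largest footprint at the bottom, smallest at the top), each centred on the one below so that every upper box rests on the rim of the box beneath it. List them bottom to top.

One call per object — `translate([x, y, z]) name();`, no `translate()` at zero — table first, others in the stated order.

table();
translate([311, 155, 750]) open_box();
translate([322, 157, 813]) open_box_2();
translate([340, 164, 1164]) open_box_3();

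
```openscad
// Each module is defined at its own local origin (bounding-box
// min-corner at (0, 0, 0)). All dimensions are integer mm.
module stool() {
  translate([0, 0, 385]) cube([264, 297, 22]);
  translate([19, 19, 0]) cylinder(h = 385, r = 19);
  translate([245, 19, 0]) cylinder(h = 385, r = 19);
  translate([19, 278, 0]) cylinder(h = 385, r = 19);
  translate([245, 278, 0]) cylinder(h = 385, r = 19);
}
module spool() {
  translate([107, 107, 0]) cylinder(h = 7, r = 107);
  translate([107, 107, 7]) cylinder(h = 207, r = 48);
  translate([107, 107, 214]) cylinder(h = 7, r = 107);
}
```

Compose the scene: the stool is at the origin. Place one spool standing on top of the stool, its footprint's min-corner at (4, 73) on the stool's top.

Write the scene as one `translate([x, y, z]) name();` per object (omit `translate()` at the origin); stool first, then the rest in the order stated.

stool();
translate([4, 73, 407]) spool();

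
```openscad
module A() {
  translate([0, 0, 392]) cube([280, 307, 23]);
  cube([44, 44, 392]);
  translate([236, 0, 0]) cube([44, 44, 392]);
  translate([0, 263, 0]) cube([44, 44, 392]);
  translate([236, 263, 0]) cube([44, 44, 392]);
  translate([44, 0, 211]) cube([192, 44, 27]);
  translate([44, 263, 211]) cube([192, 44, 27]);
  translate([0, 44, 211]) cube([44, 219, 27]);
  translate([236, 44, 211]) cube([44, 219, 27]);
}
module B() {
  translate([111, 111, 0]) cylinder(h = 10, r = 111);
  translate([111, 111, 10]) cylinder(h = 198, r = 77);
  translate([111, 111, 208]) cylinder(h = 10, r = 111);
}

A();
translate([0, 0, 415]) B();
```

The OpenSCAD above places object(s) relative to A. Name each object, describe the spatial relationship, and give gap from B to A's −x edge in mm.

A is a stool. B is a spool. The spool is on top of the stool. The gap from the spool to the stool's −x edge is 0 mm.

The spool's min-x is at 0; the stool's min-x is 0; gap = 0 mm.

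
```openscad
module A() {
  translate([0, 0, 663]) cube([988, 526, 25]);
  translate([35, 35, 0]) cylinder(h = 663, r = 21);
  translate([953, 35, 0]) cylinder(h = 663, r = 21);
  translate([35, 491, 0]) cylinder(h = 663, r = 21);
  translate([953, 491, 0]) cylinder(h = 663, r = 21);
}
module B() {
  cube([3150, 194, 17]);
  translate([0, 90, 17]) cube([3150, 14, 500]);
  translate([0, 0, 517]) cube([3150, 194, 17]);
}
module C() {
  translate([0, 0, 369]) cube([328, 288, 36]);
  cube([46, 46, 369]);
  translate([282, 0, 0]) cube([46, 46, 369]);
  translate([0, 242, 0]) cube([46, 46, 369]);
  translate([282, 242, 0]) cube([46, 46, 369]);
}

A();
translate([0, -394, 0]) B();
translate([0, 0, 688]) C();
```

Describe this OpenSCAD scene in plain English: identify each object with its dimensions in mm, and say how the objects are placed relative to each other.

A is a table: top 988 mm (x) × 526 mm (y), 25 mm thick, upper face at z = 688 mm, on four round legs of 42 mm diameter, each leg's bounding box inset 14 mm from the nearest pair of top edges, running from z = 0 to the bottom of the top.

B is an I-beam lying along x, 3150 mm long. Overall section height 534 mm. Two flanges 194 mm wide (y) and 17 mm thick, one on the floor and one at the top; a web 14 mm thick runs between them, centred on the flange width.

C is a four-legged stool. The seat is 328×288 mm, 36 mm thick, top at z = 405 mm. It stands on four square legs, each 46×46 mm in cross-section, from z = 0 to the seat underside, each flush with a corner of the seat.

The I-beam is on the floor beside the table on its −y side. The stool is on top of the table.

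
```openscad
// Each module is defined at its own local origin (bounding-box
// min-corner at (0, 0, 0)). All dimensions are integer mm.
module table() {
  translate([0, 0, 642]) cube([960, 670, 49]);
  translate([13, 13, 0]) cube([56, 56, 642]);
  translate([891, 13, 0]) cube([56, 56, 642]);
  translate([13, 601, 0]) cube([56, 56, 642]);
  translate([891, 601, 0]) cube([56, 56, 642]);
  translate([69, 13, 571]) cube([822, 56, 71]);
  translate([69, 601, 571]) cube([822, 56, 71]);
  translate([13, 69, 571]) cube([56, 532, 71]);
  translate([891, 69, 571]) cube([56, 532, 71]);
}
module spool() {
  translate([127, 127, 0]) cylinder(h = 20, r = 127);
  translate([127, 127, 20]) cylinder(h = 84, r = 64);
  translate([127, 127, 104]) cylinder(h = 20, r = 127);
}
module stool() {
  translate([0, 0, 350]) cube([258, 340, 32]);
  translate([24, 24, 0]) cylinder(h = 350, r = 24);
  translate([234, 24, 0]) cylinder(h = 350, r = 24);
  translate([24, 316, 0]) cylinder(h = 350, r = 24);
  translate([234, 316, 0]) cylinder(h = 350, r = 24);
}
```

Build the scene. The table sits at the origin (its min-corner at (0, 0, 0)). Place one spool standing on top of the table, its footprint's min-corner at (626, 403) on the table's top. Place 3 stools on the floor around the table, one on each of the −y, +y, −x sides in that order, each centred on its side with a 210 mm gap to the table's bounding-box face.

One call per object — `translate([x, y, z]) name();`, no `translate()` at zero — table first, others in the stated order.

table();
translate([626, 403, 691]) spool();
translate([351, -550, 0]) stool();
translate([351, 880, 0]) stool();
translate([-468, 165, 0]) stool();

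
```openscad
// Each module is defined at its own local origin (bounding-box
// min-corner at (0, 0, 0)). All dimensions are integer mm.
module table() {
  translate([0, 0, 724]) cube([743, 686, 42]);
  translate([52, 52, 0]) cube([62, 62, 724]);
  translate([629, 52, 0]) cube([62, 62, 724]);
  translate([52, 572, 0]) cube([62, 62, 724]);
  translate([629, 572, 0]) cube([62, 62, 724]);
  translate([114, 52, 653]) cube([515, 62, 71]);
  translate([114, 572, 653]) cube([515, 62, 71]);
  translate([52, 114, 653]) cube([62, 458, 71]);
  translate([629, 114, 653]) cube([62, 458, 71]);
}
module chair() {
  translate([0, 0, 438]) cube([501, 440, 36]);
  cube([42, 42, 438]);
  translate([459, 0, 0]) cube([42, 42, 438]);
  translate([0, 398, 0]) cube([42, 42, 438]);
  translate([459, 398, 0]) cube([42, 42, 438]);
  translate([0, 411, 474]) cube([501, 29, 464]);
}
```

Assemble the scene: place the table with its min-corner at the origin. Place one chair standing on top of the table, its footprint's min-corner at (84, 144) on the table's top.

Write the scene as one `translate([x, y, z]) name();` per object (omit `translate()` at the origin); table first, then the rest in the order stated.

table();
translate([84, 144, 766]) chair();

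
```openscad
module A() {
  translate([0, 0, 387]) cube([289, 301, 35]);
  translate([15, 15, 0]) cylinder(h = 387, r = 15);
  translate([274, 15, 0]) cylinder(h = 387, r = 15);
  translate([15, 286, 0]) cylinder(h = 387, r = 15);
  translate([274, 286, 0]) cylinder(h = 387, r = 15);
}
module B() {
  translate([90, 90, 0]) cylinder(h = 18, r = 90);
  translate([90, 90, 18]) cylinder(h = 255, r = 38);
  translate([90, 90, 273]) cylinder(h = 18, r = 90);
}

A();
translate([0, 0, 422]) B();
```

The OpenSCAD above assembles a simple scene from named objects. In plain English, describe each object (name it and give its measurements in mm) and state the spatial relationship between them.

A is a simple wooden stool: a rectangular seat 289 mm (x) by 301 mm (y), 35 mm thick, top face at z = 422 mm, on four round legs, each 30 mm in diameter. The legs rest on z = 0, each leg's axis is inset half a diameter from the nearest pair of seat edges (so the leg's bounding box is flush with the corner).

B is a spool: two coaxial disc flanges of radius 90 mm and thickness 18 mm, joined by a core cylinder of radius 38 mm and height 255 mm. The lower flange rests on z = 0 and the three cylinders share a vertical axis.

The spool is on top of the stool.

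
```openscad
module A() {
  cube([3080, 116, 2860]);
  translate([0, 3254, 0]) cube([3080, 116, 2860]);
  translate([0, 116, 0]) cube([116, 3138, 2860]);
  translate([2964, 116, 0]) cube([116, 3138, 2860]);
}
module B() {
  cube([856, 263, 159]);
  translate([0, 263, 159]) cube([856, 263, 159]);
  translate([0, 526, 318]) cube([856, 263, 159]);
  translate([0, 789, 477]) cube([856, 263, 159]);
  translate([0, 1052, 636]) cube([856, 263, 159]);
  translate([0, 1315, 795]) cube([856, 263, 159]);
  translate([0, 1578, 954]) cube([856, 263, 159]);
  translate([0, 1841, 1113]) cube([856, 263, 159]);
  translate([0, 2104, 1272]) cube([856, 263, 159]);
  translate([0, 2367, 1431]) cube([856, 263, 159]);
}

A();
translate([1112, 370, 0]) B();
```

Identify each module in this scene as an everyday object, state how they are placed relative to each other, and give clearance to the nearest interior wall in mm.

Clearances: x = 996, y = 254; minimum 254 mm.

A is a house frame. B is a staircase. The staircase sits inside the house frame, centred. The clearance to the nearest interior wall is 254 mm.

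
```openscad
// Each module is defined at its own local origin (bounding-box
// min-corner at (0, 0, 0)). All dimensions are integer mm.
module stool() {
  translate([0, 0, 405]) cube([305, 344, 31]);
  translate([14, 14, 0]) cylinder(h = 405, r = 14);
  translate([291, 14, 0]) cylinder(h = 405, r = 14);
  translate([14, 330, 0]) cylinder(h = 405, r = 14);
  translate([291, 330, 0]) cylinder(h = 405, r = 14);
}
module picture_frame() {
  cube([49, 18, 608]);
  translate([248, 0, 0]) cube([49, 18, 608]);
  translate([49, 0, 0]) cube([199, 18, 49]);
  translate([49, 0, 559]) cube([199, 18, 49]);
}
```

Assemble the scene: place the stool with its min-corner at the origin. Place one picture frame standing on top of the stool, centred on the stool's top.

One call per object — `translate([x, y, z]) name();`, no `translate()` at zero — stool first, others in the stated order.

stool();
translate([4, 163, 436]) picture_frame();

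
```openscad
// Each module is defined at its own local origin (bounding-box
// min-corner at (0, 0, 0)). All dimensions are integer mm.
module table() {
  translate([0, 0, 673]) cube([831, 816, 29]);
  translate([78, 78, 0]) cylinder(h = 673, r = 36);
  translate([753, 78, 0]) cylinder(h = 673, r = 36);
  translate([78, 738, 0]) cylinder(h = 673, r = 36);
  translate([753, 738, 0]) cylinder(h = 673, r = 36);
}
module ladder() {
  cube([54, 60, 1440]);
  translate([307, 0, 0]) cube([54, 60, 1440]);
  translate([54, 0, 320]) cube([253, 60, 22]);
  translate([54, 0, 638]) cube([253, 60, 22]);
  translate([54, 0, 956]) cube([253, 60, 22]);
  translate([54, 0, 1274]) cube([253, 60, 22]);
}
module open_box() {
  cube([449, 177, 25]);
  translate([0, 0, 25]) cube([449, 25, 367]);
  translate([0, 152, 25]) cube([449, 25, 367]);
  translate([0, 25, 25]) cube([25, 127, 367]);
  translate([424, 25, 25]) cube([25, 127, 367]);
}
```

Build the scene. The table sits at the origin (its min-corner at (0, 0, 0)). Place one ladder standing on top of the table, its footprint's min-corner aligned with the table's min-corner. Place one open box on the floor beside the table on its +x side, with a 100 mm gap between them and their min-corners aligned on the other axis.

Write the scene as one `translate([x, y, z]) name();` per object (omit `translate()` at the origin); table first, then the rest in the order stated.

table();
translate([0, 0, 702]) ladder();
translate([931, 0, 0]) open_box();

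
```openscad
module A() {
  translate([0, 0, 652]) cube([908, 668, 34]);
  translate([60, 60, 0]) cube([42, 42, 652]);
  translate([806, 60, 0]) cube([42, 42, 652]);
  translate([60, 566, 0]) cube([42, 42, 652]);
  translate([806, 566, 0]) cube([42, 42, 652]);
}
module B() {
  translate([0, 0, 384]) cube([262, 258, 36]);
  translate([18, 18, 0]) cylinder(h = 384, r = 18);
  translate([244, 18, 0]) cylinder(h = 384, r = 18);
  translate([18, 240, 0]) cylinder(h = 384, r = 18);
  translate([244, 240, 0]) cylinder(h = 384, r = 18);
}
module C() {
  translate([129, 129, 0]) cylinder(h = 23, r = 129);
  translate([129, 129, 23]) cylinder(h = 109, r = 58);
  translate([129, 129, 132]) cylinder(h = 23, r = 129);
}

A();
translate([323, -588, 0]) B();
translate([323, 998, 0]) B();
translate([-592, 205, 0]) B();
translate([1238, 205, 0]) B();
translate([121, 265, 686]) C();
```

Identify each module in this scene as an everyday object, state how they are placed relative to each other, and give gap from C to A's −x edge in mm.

The spool's min-x is at 121; the table's min-x is 0; gap = 121 mm.

A is a table. B is a stool. C is a spool. Four stools sit around the table at the −y, +y, −x, +x sides. The spool is on top of the table. The gap from the spool to the table's −x edge is 121 mm.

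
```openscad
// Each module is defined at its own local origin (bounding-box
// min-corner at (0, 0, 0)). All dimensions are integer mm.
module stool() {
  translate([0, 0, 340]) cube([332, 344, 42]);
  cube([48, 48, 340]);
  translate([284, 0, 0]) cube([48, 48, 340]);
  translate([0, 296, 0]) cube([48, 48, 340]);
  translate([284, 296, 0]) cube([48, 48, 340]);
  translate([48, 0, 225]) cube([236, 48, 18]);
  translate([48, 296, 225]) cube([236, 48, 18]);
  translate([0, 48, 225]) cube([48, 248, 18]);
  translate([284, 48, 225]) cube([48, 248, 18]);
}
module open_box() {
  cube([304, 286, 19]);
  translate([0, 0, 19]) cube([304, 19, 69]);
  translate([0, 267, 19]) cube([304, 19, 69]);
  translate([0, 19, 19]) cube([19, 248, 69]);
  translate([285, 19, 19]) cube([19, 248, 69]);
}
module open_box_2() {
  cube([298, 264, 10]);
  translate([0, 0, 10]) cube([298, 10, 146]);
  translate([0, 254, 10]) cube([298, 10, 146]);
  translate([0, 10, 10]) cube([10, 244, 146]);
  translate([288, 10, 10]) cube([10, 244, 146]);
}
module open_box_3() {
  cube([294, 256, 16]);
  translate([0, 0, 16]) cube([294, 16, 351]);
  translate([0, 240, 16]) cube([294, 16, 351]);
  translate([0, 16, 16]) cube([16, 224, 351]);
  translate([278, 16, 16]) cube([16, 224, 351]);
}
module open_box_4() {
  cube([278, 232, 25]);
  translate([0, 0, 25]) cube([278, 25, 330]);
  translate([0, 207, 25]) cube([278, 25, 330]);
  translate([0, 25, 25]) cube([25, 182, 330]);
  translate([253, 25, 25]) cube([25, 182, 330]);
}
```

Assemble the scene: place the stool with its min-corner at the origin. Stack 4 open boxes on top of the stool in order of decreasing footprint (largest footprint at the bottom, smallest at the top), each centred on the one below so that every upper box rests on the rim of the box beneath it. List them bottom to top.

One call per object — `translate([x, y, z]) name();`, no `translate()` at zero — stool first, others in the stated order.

stool();
translate([14, 29, 382]) open_box();
translate([17, 40, 470]) open_box_2();
translate([19, 44, 626]) open_box_3();
translate([27, 56, 993]) open_box_4();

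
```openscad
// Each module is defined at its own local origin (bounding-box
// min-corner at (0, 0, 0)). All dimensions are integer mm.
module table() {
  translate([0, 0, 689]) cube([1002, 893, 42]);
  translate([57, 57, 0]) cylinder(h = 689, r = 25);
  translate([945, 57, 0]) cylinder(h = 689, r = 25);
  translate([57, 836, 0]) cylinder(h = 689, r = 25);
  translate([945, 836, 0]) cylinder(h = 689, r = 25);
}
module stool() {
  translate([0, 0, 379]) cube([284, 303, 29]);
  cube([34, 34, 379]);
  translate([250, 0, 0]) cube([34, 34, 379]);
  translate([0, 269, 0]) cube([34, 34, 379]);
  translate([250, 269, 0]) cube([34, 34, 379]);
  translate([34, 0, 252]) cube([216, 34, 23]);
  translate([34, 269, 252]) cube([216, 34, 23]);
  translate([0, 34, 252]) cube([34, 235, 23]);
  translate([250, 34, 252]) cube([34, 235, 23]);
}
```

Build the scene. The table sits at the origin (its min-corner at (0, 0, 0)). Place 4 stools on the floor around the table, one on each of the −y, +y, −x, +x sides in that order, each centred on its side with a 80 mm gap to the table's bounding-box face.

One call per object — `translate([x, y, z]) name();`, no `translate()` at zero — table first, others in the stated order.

table();
translate([359, -383, 0]) stool();
translate([359, 973, 0]) stool();
translate([-364, 295, 0]) stool();
translate([1082, 295, 0]) stool();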